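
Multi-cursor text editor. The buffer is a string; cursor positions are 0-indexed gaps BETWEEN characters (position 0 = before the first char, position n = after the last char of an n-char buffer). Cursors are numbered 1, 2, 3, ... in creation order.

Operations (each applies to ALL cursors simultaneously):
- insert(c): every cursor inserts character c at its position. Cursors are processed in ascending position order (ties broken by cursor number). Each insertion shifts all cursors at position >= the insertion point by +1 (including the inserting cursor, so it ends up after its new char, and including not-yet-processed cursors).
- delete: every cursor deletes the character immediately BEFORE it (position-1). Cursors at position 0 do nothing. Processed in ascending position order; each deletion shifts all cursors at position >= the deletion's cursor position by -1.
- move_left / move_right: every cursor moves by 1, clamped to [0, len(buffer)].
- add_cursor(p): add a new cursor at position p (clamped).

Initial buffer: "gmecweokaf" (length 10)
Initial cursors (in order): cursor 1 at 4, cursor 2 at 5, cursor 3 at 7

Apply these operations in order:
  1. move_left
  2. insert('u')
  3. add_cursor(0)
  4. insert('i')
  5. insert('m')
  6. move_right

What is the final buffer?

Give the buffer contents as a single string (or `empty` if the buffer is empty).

After op 1 (move_left): buffer="gmecweokaf" (len 10), cursors c1@3 c2@4 c3@6, authorship ..........
After op 2 (insert('u')): buffer="gmeucuweuokaf" (len 13), cursors c1@4 c2@6 c3@9, authorship ...1.2..3....
After op 3 (add_cursor(0)): buffer="gmeucuweuokaf" (len 13), cursors c4@0 c1@4 c2@6 c3@9, authorship ...1.2..3....
After op 4 (insert('i')): buffer="igmeuicuiweuiokaf" (len 17), cursors c4@1 c1@6 c2@9 c3@13, authorship 4...11.22..33....
After op 5 (insert('m')): buffer="imgmeuimcuimweuimokaf" (len 21), cursors c4@2 c1@8 c2@12 c3@17, authorship 44...111.222..333....
After op 6 (move_right): buffer="imgmeuimcuimweuimokaf" (len 21), cursors c4@3 c1@9 c2@13 c3@18, authorship 44...111.222..333....

Answer: imgmeuimcuimweuimokaf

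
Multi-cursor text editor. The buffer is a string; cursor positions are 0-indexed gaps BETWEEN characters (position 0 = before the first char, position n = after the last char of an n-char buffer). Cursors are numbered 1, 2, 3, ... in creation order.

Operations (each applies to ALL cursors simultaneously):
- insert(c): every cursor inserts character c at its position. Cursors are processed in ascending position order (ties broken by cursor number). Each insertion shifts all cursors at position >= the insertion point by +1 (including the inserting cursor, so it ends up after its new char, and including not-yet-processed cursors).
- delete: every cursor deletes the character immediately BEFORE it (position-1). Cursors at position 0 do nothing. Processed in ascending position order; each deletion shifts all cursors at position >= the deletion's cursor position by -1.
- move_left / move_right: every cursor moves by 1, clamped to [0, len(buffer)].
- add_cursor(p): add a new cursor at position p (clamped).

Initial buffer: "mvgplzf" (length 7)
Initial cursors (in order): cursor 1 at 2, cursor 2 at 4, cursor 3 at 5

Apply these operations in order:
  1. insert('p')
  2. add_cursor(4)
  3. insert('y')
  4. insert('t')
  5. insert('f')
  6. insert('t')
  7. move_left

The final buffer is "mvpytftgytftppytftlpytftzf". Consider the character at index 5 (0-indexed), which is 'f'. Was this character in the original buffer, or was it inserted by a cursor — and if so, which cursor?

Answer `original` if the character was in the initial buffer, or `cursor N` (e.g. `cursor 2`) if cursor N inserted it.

After op 1 (insert('p')): buffer="mvpgpplpzf" (len 10), cursors c1@3 c2@6 c3@8, authorship ..1..2.3..
After op 2 (add_cursor(4)): buffer="mvpgpplpzf" (len 10), cursors c1@3 c4@4 c2@6 c3@8, authorship ..1..2.3..
After op 3 (insert('y')): buffer="mvpygyppylpyzf" (len 14), cursors c1@4 c4@6 c2@9 c3@12, authorship ..11.4.22.33..
After op 4 (insert('t')): buffer="mvpytgytppytlpytzf" (len 18), cursors c1@5 c4@8 c2@12 c3@16, authorship ..111.44.222.333..
After op 5 (insert('f')): buffer="mvpytfgytfppytflpytfzf" (len 22), cursors c1@6 c4@10 c2@15 c3@20, authorship ..1111.444.2222.3333..
After op 6 (insert('t')): buffer="mvpytftgytftppytftlpytftzf" (len 26), cursors c1@7 c4@12 c2@18 c3@24, authorship ..11111.4444.22222.33333..
After op 7 (move_left): buffer="mvpytftgytftppytftlpytftzf" (len 26), cursors c1@6 c4@11 c2@17 c3@23, authorship ..11111.4444.22222.33333..
Authorship (.=original, N=cursor N): . . 1 1 1 1 1 . 4 4 4 4 . 2 2 2 2 2 . 3 3 3 3 3 . .
Index 5: author = 1

Answer: cursor 1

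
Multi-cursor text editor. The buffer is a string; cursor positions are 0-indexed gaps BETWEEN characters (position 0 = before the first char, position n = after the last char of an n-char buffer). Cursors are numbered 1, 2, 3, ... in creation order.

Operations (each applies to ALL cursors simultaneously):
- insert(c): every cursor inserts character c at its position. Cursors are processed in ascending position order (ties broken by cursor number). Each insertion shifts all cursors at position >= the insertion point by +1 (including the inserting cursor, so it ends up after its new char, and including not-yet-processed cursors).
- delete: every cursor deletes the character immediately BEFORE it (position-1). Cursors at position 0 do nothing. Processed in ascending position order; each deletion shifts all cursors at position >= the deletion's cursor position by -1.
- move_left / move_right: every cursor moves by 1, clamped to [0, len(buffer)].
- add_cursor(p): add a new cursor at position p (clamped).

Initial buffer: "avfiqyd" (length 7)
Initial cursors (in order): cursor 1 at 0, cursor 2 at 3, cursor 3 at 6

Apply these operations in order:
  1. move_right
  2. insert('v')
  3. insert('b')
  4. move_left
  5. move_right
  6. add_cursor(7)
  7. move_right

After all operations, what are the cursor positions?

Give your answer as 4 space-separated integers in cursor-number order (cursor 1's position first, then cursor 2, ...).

Answer: 4 9 13 8

Derivation:
After op 1 (move_right): buffer="avfiqyd" (len 7), cursors c1@1 c2@4 c3@7, authorship .......
After op 2 (insert('v')): buffer="avvfivqydv" (len 10), cursors c1@2 c2@6 c3@10, authorship .1...2...3
After op 3 (insert('b')): buffer="avbvfivbqydvb" (len 13), cursors c1@3 c2@8 c3@13, authorship .11...22...33
After op 4 (move_left): buffer="avbvfivbqydvb" (len 13), cursors c1@2 c2@7 c3@12, authorship .11...22...33
After op 5 (move_right): buffer="avbvfivbqydvb" (len 13), cursors c1@3 c2@8 c3@13, authorship .11...22...33
After op 6 (add_cursor(7)): buffer="avbvfivbqydvb" (len 13), cursors c1@3 c4@7 c2@8 c3@13, authorship .11...22...33
After op 7 (move_right): buffer="avbvfivbqydvb" (len 13), cursors c1@4 c4@8 c2@9 c3@13, authorship .11...22...33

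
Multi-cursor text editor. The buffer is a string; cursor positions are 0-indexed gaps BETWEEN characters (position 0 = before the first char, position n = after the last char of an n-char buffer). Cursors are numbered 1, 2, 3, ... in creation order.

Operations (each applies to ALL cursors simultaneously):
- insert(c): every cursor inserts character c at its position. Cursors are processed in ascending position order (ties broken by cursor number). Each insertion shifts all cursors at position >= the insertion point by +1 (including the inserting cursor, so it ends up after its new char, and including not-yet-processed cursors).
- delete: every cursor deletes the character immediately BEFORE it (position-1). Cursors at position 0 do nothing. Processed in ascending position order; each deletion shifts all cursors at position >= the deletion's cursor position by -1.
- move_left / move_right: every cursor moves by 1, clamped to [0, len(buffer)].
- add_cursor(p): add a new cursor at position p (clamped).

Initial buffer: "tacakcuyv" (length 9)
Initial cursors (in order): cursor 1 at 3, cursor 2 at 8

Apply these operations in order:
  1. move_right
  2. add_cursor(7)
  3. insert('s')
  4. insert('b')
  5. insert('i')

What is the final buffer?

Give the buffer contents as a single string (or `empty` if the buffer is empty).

After op 1 (move_right): buffer="tacakcuyv" (len 9), cursors c1@4 c2@9, authorship .........
After op 2 (add_cursor(7)): buffer="tacakcuyv" (len 9), cursors c1@4 c3@7 c2@9, authorship .........
After op 3 (insert('s')): buffer="tacaskcusyvs" (len 12), cursors c1@5 c3@9 c2@12, authorship ....1...3..2
After op 4 (insert('b')): buffer="tacasbkcusbyvsb" (len 15), cursors c1@6 c3@11 c2@15, authorship ....11...33..22
After op 5 (insert('i')): buffer="tacasbikcusbiyvsbi" (len 18), cursors c1@7 c3@13 c2@18, authorship ....111...333..222

Answer: tacasbikcusbiyvsbi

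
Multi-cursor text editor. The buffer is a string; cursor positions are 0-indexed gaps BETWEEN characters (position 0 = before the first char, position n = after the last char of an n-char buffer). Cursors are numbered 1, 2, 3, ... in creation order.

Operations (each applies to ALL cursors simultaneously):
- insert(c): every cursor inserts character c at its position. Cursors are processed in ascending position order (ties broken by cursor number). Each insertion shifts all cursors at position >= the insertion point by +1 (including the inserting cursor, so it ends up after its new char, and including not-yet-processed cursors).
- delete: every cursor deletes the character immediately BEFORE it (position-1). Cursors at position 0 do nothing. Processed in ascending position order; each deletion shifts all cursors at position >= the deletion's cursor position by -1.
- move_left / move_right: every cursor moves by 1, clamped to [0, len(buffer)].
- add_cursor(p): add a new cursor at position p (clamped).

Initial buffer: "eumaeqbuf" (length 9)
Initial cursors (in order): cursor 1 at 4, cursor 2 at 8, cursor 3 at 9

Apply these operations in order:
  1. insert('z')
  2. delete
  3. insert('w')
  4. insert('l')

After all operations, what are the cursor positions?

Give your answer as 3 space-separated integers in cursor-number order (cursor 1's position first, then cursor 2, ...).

Answer: 6 12 15

Derivation:
After op 1 (insert('z')): buffer="eumazeqbuzfz" (len 12), cursors c1@5 c2@10 c3@12, authorship ....1....2.3
After op 2 (delete): buffer="eumaeqbuf" (len 9), cursors c1@4 c2@8 c3@9, authorship .........
After op 3 (insert('w')): buffer="eumaweqbuwfw" (len 12), cursors c1@5 c2@10 c3@12, authorship ....1....2.3
After op 4 (insert('l')): buffer="eumawleqbuwlfwl" (len 15), cursors c1@6 c2@12 c3@15, authorship ....11....22.33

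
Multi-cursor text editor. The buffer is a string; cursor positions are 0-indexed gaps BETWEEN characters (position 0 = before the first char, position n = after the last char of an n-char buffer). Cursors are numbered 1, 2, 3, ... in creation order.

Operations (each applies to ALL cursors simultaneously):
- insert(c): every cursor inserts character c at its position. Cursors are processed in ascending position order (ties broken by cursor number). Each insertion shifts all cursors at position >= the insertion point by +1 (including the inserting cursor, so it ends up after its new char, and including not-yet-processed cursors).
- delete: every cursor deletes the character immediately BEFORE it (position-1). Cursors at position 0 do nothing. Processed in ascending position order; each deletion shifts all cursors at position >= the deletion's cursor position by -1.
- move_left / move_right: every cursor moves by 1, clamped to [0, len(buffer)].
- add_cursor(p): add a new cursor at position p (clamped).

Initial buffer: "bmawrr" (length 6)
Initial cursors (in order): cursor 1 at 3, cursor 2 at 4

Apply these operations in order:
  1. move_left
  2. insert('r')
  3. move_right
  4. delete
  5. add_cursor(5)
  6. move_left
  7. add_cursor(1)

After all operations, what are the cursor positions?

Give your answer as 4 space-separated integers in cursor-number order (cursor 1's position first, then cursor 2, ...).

After op 1 (move_left): buffer="bmawrr" (len 6), cursors c1@2 c2@3, authorship ......
After op 2 (insert('r')): buffer="bmrarwrr" (len 8), cursors c1@3 c2@5, authorship ..1.2...
After op 3 (move_right): buffer="bmrarwrr" (len 8), cursors c1@4 c2@6, authorship ..1.2...
After op 4 (delete): buffer="bmrrrr" (len 6), cursors c1@3 c2@4, authorship ..12..
After op 5 (add_cursor(5)): buffer="bmrrrr" (len 6), cursors c1@3 c2@4 c3@5, authorship ..12..
After op 6 (move_left): buffer="bmrrrr" (len 6), cursors c1@2 c2@3 c3@4, authorship ..12..
After op 7 (add_cursor(1)): buffer="bmrrrr" (len 6), cursors c4@1 c1@2 c2@3 c3@4, authorship ..12..

Answer: 2 3 4 1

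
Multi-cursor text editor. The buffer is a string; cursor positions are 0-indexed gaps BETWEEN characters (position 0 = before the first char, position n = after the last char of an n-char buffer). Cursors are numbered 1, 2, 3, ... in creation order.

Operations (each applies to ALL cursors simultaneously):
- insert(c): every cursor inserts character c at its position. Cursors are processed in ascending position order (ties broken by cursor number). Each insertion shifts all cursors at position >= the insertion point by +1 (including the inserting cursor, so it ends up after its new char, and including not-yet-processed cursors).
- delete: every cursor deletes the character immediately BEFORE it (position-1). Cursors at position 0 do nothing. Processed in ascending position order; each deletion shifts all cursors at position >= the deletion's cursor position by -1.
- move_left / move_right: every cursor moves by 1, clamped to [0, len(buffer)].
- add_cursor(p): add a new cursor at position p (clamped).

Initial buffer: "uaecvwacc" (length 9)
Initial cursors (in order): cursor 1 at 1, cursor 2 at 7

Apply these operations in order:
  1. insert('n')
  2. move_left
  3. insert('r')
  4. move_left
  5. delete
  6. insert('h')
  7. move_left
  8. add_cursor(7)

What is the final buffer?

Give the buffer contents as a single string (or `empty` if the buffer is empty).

Answer: hrnaecvwhrncc

Derivation:
After op 1 (insert('n')): buffer="unaecvwancc" (len 11), cursors c1@2 c2@9, authorship .1......2..
After op 2 (move_left): buffer="unaecvwancc" (len 11), cursors c1@1 c2@8, authorship .1......2..
After op 3 (insert('r')): buffer="urnaecvwarncc" (len 13), cursors c1@2 c2@10, authorship .11......22..
After op 4 (move_left): buffer="urnaecvwarncc" (len 13), cursors c1@1 c2@9, authorship .11......22..
After op 5 (delete): buffer="rnaecvwrncc" (len 11), cursors c1@0 c2@7, authorship 11.....22..
After op 6 (insert('h')): buffer="hrnaecvwhrncc" (len 13), cursors c1@1 c2@9, authorship 111.....222..
After op 7 (move_left): buffer="hrnaecvwhrncc" (len 13), cursors c1@0 c2@8, authorship 111.....222..
After op 8 (add_cursor(7)): buffer="hrnaecvwhrncc" (len 13), cursors c1@0 c3@7 c2@8, authorship 111.....222..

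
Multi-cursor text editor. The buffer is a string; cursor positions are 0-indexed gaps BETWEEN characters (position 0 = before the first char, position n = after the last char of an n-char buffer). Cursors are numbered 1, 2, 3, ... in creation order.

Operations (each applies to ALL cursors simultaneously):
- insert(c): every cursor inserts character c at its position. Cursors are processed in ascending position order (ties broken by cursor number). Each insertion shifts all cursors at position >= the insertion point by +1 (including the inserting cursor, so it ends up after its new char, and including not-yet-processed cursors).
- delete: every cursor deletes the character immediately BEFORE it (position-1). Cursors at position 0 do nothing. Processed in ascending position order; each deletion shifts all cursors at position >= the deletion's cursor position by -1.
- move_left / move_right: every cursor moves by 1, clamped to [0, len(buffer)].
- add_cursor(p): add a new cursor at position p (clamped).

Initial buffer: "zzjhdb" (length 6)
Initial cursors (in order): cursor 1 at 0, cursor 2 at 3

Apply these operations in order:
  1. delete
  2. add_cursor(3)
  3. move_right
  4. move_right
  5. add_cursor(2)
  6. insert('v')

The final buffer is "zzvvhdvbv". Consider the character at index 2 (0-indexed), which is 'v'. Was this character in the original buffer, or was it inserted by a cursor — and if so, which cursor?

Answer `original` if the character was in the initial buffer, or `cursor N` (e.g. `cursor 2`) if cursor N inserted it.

After op 1 (delete): buffer="zzhdb" (len 5), cursors c1@0 c2@2, authorship .....
After op 2 (add_cursor(3)): buffer="zzhdb" (len 5), cursors c1@0 c2@2 c3@3, authorship .....
After op 3 (move_right): buffer="zzhdb" (len 5), cursors c1@1 c2@3 c3@4, authorship .....
After op 4 (move_right): buffer="zzhdb" (len 5), cursors c1@2 c2@4 c3@5, authorship .....
After op 5 (add_cursor(2)): buffer="zzhdb" (len 5), cursors c1@2 c4@2 c2@4 c3@5, authorship .....
After op 6 (insert('v')): buffer="zzvvhdvbv" (len 9), cursors c1@4 c4@4 c2@7 c3@9, authorship ..14..2.3
Authorship (.=original, N=cursor N): . . 1 4 . . 2 . 3
Index 2: author = 1

Answer: cursor 1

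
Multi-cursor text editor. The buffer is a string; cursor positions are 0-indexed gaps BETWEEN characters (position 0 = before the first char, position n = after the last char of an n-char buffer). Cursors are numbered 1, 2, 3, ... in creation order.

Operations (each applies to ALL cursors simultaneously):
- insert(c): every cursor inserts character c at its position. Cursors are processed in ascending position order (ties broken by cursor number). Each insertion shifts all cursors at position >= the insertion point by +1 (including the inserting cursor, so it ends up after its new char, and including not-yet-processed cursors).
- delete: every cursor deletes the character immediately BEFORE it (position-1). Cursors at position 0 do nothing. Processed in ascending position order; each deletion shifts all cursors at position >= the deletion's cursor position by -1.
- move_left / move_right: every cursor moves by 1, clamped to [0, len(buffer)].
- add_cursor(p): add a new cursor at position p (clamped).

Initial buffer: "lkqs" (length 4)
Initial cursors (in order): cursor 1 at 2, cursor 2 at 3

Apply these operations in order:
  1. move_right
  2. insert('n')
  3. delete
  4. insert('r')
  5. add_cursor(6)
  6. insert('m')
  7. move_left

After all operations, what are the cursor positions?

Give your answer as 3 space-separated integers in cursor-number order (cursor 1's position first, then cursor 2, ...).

Answer: 4 8 8

Derivation:
After op 1 (move_right): buffer="lkqs" (len 4), cursors c1@3 c2@4, authorship ....
After op 2 (insert('n')): buffer="lkqnsn" (len 6), cursors c1@4 c2@6, authorship ...1.2
After op 3 (delete): buffer="lkqs" (len 4), cursors c1@3 c2@4, authorship ....
After op 4 (insert('r')): buffer="lkqrsr" (len 6), cursors c1@4 c2@6, authorship ...1.2
After op 5 (add_cursor(6)): buffer="lkqrsr" (len 6), cursors c1@4 c2@6 c3@6, authorship ...1.2
After op 6 (insert('m')): buffer="lkqrmsrmm" (len 9), cursors c1@5 c2@9 c3@9, authorship ...11.223
After op 7 (move_left): buffer="lkqrmsrmm" (len 9), cursors c1@4 c2@8 c3@8, authorship ...11.223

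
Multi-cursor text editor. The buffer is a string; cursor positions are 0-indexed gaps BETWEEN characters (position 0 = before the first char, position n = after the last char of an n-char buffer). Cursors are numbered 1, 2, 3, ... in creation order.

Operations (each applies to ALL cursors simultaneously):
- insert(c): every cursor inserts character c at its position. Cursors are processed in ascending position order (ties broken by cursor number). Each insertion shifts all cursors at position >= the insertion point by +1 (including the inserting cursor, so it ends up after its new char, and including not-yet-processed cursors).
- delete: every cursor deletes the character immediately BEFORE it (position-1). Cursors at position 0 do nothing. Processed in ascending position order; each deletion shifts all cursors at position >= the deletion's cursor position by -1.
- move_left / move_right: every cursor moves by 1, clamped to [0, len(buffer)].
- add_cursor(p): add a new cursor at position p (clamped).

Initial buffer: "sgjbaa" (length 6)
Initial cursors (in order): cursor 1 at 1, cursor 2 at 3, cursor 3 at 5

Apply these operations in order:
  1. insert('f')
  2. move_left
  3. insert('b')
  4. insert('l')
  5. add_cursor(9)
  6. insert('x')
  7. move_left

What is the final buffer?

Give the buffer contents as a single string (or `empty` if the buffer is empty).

Answer: sblxfgjblxfxbablxfa

Derivation:
After op 1 (insert('f')): buffer="sfgjfbafa" (len 9), cursors c1@2 c2@5 c3@8, authorship .1..2..3.
After op 2 (move_left): buffer="sfgjfbafa" (len 9), cursors c1@1 c2@4 c3@7, authorship .1..2..3.
After op 3 (insert('b')): buffer="sbfgjbfbabfa" (len 12), cursors c1@2 c2@6 c3@10, authorship .11..22..33.
After op 4 (insert('l')): buffer="sblfgjblfbablfa" (len 15), cursors c1@3 c2@8 c3@13, authorship .111..222..333.
After op 5 (add_cursor(9)): buffer="sblfgjblfbablfa" (len 15), cursors c1@3 c2@8 c4@9 c3@13, authorship .111..222..333.
After op 6 (insert('x')): buffer="sblxfgjblxfxbablxfa" (len 19), cursors c1@4 c2@10 c4@12 c3@17, authorship .1111..22224..3333.
After op 7 (move_left): buffer="sblxfgjblxfxbablxfa" (len 19), cursors c1@3 c2@9 c4@11 c3@16, authorship .1111..22224..3333.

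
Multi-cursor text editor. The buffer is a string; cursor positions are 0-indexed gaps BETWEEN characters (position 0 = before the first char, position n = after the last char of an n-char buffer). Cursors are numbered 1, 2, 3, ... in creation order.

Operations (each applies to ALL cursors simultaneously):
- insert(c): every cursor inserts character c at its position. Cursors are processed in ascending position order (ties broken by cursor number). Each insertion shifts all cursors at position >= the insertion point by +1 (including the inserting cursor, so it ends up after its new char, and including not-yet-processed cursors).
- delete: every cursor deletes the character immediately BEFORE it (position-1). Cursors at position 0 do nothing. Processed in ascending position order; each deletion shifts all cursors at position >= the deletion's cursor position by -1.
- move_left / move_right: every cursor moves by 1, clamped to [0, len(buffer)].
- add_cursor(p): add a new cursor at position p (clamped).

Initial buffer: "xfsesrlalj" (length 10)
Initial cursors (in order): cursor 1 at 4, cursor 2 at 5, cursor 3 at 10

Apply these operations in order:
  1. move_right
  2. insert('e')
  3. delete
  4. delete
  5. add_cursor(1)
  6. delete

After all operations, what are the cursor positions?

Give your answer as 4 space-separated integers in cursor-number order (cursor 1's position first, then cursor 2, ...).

Answer: 1 1 3 0

Derivation:
After op 1 (move_right): buffer="xfsesrlalj" (len 10), cursors c1@5 c2@6 c3@10, authorship ..........
After op 2 (insert('e')): buffer="xfseserelalje" (len 13), cursors c1@6 c2@8 c3@13, authorship .....1.2....3
After op 3 (delete): buffer="xfsesrlalj" (len 10), cursors c1@5 c2@6 c3@10, authorship ..........
After op 4 (delete): buffer="xfselal" (len 7), cursors c1@4 c2@4 c3@7, authorship .......
After op 5 (add_cursor(1)): buffer="xfselal" (len 7), cursors c4@1 c1@4 c2@4 c3@7, authorship .......
After op 6 (delete): buffer="fla" (len 3), cursors c4@0 c1@1 c2@1 c3@3, authorship ...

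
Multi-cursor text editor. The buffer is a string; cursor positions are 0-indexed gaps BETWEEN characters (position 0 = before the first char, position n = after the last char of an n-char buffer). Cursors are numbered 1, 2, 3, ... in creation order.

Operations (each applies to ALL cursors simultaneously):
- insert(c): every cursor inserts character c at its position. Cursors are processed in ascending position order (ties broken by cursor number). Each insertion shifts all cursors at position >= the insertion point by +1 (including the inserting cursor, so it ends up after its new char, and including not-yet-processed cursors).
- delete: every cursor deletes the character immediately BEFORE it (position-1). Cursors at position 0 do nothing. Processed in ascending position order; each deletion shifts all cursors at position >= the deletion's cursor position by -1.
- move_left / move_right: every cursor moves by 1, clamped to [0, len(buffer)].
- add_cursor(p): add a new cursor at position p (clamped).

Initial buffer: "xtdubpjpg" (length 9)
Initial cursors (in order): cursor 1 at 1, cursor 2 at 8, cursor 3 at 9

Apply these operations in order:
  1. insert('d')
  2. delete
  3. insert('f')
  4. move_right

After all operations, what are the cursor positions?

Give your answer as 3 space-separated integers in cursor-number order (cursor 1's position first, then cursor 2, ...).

After op 1 (insert('d')): buffer="xdtdubpjpdgd" (len 12), cursors c1@2 c2@10 c3@12, authorship .1.......2.3
After op 2 (delete): buffer="xtdubpjpg" (len 9), cursors c1@1 c2@8 c3@9, authorship .........
After op 3 (insert('f')): buffer="xftdubpjpfgf" (len 12), cursors c1@2 c2@10 c3@12, authorship .1.......2.3
After op 4 (move_right): buffer="xftdubpjpfgf" (len 12), cursors c1@3 c2@11 c3@12, authorship .1.......2.3

Answer: 3 11 12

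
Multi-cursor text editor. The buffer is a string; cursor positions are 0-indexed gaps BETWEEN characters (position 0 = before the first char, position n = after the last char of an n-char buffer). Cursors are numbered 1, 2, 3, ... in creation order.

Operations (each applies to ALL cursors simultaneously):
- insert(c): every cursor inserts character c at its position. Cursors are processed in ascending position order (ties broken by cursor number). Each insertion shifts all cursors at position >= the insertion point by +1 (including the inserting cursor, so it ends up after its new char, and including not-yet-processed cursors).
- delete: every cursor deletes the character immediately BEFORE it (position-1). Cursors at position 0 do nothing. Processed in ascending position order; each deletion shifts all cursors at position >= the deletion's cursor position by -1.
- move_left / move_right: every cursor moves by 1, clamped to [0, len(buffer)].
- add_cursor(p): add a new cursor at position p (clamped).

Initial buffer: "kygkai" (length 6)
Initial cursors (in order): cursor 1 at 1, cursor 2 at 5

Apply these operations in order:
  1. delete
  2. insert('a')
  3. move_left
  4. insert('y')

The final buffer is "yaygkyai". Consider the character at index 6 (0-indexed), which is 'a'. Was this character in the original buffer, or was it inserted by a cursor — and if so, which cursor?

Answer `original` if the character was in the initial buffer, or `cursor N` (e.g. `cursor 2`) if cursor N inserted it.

Answer: cursor 2

Derivation:
After op 1 (delete): buffer="ygki" (len 4), cursors c1@0 c2@3, authorship ....
After op 2 (insert('a')): buffer="aygkai" (len 6), cursors c1@1 c2@5, authorship 1...2.
After op 3 (move_left): buffer="aygkai" (len 6), cursors c1@0 c2@4, authorship 1...2.
After op 4 (insert('y')): buffer="yaygkyai" (len 8), cursors c1@1 c2@6, authorship 11...22.
Authorship (.=original, N=cursor N): 1 1 . . . 2 2 .
Index 6: author = 2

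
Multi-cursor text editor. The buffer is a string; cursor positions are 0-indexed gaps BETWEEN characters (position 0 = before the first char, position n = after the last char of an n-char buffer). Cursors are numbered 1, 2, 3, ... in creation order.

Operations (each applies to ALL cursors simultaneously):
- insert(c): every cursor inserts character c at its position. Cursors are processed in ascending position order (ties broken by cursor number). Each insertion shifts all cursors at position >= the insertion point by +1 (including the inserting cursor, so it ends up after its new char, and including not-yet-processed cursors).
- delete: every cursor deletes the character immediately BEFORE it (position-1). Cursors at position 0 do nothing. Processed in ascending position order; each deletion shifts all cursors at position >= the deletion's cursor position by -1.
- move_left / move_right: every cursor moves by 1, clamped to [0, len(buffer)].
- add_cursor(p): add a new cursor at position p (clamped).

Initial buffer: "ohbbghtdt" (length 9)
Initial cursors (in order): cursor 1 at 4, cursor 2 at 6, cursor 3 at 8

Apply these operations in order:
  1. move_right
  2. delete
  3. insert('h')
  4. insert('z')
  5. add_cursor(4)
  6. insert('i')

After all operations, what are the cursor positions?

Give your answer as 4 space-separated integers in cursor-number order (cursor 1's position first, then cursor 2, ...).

Answer: 8 12 16 5

Derivation:
After op 1 (move_right): buffer="ohbbghtdt" (len 9), cursors c1@5 c2@7 c3@9, authorship .........
After op 2 (delete): buffer="ohbbhd" (len 6), cursors c1@4 c2@5 c3@6, authorship ......
After op 3 (insert('h')): buffer="ohbbhhhdh" (len 9), cursors c1@5 c2@7 c3@9, authorship ....1.2.3
After op 4 (insert('z')): buffer="ohbbhzhhzdhz" (len 12), cursors c1@6 c2@9 c3@12, authorship ....11.22.33
After op 5 (add_cursor(4)): buffer="ohbbhzhhzdhz" (len 12), cursors c4@4 c1@6 c2@9 c3@12, authorship ....11.22.33
After op 6 (insert('i')): buffer="ohbbihzihhzidhzi" (len 16), cursors c4@5 c1@8 c2@12 c3@16, authorship ....4111.222.333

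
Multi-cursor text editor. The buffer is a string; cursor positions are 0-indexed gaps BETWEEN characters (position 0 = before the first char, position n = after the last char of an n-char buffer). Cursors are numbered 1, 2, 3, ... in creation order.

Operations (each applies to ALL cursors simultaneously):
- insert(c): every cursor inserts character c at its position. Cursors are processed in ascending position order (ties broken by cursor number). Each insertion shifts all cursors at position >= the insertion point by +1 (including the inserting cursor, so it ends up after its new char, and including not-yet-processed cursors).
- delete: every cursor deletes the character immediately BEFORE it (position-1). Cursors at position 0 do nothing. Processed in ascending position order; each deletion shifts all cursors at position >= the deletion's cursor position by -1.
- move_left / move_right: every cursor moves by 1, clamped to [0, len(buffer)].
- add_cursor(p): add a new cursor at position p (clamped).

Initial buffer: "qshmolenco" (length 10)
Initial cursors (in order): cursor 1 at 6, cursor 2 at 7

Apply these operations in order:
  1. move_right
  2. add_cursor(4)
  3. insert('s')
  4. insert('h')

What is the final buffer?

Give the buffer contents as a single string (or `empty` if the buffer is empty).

Answer: qshmsholeshnshco

Derivation:
After op 1 (move_right): buffer="qshmolenco" (len 10), cursors c1@7 c2@8, authorship ..........
After op 2 (add_cursor(4)): buffer="qshmolenco" (len 10), cursors c3@4 c1@7 c2@8, authorship ..........
After op 3 (insert('s')): buffer="qshmsolesnsco" (len 13), cursors c3@5 c1@9 c2@11, authorship ....3...1.2..
After op 4 (insert('h')): buffer="qshmsholeshnshco" (len 16), cursors c3@6 c1@11 c2@14, authorship ....33...11.22..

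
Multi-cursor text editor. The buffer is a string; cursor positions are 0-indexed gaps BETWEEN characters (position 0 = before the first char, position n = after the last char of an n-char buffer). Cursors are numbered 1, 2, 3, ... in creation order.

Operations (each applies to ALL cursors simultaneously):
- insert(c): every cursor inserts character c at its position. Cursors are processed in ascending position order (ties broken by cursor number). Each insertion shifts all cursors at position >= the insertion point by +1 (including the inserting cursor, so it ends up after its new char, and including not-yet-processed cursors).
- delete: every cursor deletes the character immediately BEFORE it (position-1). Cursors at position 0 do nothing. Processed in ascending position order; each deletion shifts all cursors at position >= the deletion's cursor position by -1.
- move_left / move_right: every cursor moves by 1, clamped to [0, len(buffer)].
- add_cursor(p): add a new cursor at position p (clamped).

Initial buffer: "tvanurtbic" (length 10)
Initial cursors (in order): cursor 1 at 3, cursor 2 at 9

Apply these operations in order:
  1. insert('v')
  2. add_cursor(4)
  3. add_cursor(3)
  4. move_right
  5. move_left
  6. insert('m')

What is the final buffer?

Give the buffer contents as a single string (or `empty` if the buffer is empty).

Answer: tvamvmmnurtbivmc

Derivation:
After op 1 (insert('v')): buffer="tvavnurtbivc" (len 12), cursors c1@4 c2@11, authorship ...1......2.
After op 2 (add_cursor(4)): buffer="tvavnurtbivc" (len 12), cursors c1@4 c3@4 c2@11, authorship ...1......2.
After op 3 (add_cursor(3)): buffer="tvavnurtbivc" (len 12), cursors c4@3 c1@4 c3@4 c2@11, authorship ...1......2.
After op 4 (move_right): buffer="tvavnurtbivc" (len 12), cursors c4@4 c1@5 c3@5 c2@12, authorship ...1......2.
After op 5 (move_left): buffer="tvavnurtbivc" (len 12), cursors c4@3 c1@4 c3@4 c2@11, authorship ...1......2.
After op 6 (insert('m')): buffer="tvamvmmnurtbivmc" (len 16), cursors c4@4 c1@7 c3@7 c2@15, authorship ...4113......22.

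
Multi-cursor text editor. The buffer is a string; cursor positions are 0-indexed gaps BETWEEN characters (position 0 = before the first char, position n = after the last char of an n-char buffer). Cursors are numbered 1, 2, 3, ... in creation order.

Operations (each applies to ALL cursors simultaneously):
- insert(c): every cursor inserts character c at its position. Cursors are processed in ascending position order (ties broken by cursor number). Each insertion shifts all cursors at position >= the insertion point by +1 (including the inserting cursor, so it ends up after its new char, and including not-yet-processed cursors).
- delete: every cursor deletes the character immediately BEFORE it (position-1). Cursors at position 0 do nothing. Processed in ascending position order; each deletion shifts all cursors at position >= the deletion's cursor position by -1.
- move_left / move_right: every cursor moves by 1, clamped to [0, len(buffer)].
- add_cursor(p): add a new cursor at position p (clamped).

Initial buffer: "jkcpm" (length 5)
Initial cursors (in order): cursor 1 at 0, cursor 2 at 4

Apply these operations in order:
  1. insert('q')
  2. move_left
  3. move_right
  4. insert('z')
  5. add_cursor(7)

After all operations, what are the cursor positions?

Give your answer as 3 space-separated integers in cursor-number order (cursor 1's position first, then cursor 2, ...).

After op 1 (insert('q')): buffer="qjkcpqm" (len 7), cursors c1@1 c2@6, authorship 1....2.
After op 2 (move_left): buffer="qjkcpqm" (len 7), cursors c1@0 c2@5, authorship 1....2.
After op 3 (move_right): buffer="qjkcpqm" (len 7), cursors c1@1 c2@6, authorship 1....2.
After op 4 (insert('z')): buffer="qzjkcpqzm" (len 9), cursors c1@2 c2@8, authorship 11....22.
After op 5 (add_cursor(7)): buffer="qzjkcpqzm" (len 9), cursors c1@2 c3@7 c2@8, authorship 11....22.

Answer: 2 8 7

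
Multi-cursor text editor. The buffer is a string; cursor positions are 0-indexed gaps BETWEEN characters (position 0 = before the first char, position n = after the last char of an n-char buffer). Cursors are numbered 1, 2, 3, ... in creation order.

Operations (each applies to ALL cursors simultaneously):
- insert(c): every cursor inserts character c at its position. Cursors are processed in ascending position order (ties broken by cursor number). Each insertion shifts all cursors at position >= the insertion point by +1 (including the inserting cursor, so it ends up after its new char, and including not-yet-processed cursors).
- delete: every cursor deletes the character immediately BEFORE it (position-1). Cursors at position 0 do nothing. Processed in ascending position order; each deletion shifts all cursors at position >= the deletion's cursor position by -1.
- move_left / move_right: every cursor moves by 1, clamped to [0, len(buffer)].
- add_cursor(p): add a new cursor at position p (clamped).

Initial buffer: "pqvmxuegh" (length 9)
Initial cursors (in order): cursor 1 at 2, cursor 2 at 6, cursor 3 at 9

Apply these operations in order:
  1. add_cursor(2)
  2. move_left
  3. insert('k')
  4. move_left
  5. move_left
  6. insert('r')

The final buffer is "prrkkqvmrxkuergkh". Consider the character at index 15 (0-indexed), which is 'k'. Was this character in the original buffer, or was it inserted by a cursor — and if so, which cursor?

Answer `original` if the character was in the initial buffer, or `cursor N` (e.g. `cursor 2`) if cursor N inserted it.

After op 1 (add_cursor(2)): buffer="pqvmxuegh" (len 9), cursors c1@2 c4@2 c2@6 c3@9, authorship .........
After op 2 (move_left): buffer="pqvmxuegh" (len 9), cursors c1@1 c4@1 c2@5 c3@8, authorship .........
After op 3 (insert('k')): buffer="pkkqvmxkuegkh" (len 13), cursors c1@3 c4@3 c2@8 c3@12, authorship .14....2...3.
After op 4 (move_left): buffer="pkkqvmxkuegkh" (len 13), cursors c1@2 c4@2 c2@7 c3@11, authorship .14....2...3.
After op 5 (move_left): buffer="pkkqvmxkuegkh" (len 13), cursors c1@1 c4@1 c2@6 c3@10, authorship .14....2...3.
After op 6 (insert('r')): buffer="prrkkqvmrxkuergkh" (len 17), cursors c1@3 c4@3 c2@9 c3@14, authorship .1414...2.2..3.3.
Authorship (.=original, N=cursor N): . 1 4 1 4 . . . 2 . 2 . . 3 . 3 .
Index 15: author = 3

Answer: cursor 3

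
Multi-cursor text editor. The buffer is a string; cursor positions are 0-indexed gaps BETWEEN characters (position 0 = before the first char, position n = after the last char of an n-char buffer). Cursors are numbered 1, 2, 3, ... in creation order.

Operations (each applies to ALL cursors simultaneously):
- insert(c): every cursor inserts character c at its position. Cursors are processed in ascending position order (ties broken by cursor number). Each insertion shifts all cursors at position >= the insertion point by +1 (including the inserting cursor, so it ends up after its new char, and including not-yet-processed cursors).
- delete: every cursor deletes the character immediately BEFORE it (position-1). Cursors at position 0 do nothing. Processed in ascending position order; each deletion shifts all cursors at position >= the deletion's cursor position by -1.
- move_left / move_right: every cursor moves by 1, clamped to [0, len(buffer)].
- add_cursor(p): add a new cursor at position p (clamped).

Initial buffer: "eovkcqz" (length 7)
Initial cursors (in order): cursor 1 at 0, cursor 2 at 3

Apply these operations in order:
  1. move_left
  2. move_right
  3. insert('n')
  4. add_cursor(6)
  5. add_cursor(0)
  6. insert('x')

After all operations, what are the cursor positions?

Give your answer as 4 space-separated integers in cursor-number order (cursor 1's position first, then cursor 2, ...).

After op 1 (move_left): buffer="eovkcqz" (len 7), cursors c1@0 c2@2, authorship .......
After op 2 (move_right): buffer="eovkcqz" (len 7), cursors c1@1 c2@3, authorship .......
After op 3 (insert('n')): buffer="enovnkcqz" (len 9), cursors c1@2 c2@5, authorship .1..2....
After op 4 (add_cursor(6)): buffer="enovnkcqz" (len 9), cursors c1@2 c2@5 c3@6, authorship .1..2....
After op 5 (add_cursor(0)): buffer="enovnkcqz" (len 9), cursors c4@0 c1@2 c2@5 c3@6, authorship .1..2....
After op 6 (insert('x')): buffer="xenxovnxkxcqz" (len 13), cursors c4@1 c1@4 c2@8 c3@10, authorship 4.11..22.3...

Answer: 4 8 10 1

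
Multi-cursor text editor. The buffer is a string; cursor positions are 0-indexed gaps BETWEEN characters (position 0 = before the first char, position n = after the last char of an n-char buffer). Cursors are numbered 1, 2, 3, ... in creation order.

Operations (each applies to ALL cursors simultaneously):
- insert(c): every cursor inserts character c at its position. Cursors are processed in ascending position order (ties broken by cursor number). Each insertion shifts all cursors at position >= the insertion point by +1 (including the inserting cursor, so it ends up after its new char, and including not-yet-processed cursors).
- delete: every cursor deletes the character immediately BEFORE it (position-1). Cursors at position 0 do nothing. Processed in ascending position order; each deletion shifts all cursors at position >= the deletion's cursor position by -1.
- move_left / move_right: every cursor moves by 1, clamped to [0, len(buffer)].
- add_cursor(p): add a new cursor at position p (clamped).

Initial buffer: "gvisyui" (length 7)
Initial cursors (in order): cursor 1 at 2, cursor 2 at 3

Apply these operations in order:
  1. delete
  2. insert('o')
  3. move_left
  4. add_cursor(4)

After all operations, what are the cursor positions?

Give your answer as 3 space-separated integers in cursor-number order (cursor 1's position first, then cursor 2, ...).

After op 1 (delete): buffer="gsyui" (len 5), cursors c1@1 c2@1, authorship .....
After op 2 (insert('o')): buffer="goosyui" (len 7), cursors c1@3 c2@3, authorship .12....
After op 3 (move_left): buffer="goosyui" (len 7), cursors c1@2 c2@2, authorship .12....
After op 4 (add_cursor(4)): buffer="goosyui" (len 7), cursors c1@2 c2@2 c3@4, authorship .12....

Answer: 2 2 4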